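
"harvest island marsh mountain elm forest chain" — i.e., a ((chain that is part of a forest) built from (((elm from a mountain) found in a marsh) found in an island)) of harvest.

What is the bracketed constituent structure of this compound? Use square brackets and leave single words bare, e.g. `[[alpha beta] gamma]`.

[harvest [[island [marsh [mountain elm]]] [forest chain]]]

Overall it is a kind of chain (specifically "island marsh mountain elm forest chain"); the modifier is "harvest".
Inside "island marsh mountain elm forest chain": head "chain" (specifically "forest chain"), modifier "island marsh mountain elm".
Inside "island marsh mountain elm": head "elm" (specifically "marsh mountain elm"), modifier "island".
Inside "marsh mountain elm": head "elm" (specifically "mountain elm"), modifier "marsh".
Inside "mountain elm": head "elm", modifier "mountain".
Inside "forest chain": head "chain", modifier "forest".
So the structure is [harvest [[island [marsh [mountain elm]]] [forest chain]]].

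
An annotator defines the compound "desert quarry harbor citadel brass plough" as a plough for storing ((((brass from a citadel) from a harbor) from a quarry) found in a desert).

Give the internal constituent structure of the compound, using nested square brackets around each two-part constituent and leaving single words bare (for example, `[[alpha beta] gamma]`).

[[desert [quarry [harbor [citadel brass]]]] plough]

Whole compound: head "plough", modifier "desert quarry harbor citadel brass".
Inside "desert quarry harbor citadel brass": head "brass" (specifically "quarry harbor citadel brass"), modifier "desert".
Inside "quarry harbor citadel brass": head "brass" (specifically "harbor citadel brass"), modifier "quarry".
Inside "harbor citadel brass": head "brass" (specifically "citadel brass"), modifier "harbor".
Inside "citadel brass": head "brass", modifier "citadel".
So the structure is [[desert [quarry [harbor [citadel brass]]]] plough].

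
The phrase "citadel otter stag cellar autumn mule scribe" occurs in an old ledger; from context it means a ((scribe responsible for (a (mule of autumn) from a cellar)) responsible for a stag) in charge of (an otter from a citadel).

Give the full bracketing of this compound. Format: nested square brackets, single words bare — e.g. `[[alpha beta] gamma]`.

At the top level: head "scribe" (specifically "stag cellar autumn mule scribe"); modifier "citadel otter".
"citadel otter" → head "otter", modifier "citadel".
"stag cellar autumn mule scribe" → head "scribe" (specifically "cellar autumn mule scribe"), modifier "stag".
"cellar autumn mule scribe" → head "scribe", modifier "cellar autumn mule".
"cellar autumn mule" → head "mule" (specifically "autumn mule"), modifier "cellar".
"autumn mule" → head "mule", modifier "autumn".
So the structure is [[citadel otter] [stag [[cellar [autumn mule]] scribe]]].

[[citadel otter] [stag [[cellar [autumn mule]] scribe]]]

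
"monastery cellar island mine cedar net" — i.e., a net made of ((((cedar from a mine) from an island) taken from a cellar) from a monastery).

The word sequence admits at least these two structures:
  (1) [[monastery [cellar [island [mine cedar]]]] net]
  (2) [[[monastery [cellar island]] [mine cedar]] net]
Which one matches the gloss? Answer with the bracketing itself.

[[monastery [cellar [island [mine cedar]]]] net]

The paraphrase's head is the "net" part ("net"); its modifier is "monastery cellar island mine cedar".
That top-level split, carried through the inner groups, gives [[monastery [cellar [island [mine cedar]]]] net].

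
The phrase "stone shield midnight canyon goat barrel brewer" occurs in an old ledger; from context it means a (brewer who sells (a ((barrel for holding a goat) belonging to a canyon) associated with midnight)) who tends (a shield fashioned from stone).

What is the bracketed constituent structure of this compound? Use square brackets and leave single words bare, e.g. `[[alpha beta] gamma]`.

Overall it is a kind of brewer (specifically "midnight canyon goat barrel brewer"); the modifier is "stone shield".
"stone shield" → head "shield", modifier "stone".
"midnight canyon goat barrel brewer" → head "brewer", modifier "midnight canyon goat barrel".
"midnight canyon goat barrel" → head "barrel" (specifically "canyon goat barrel"), modifier "midnight".
"canyon goat barrel" → head "barrel" (specifically "goat barrel"), modifier "canyon".
"goat barrel" → head "barrel", modifier "goat".
Assembled: [[stone shield] [[midnight [canyon [goat barrel]]] brewer]].

[[stone shield] [[midnight [canyon [goat barrel]]] brewer]]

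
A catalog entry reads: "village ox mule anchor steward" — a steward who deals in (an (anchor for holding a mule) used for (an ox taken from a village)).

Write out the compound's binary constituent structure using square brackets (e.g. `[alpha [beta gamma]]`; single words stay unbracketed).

[[[village ox] [mule anchor]] steward]

Whole compound: head "steward", modifier "village ox mule anchor".
Within "village ox mule anchor", the head is "anchor" (specifically "mule anchor") and the modifier is "village ox".
Within "village ox", the head is "ox" and the modifier is "village".
Within "mule anchor", the head is "anchor" and the modifier is "mule".
So the structure is [[[village ox] [mule anchor]] steward].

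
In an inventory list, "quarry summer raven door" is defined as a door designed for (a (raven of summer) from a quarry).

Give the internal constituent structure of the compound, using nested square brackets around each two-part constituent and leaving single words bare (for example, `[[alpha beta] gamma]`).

At the top level: head "door"; modifier "quarry summer raven".
Within "quarry summer raven", the head is "raven" (specifically "summer raven") and the modifier is "quarry".
Within "summer raven", the head is "raven" and the modifier is "summer".
Putting it together: [[quarry [summer raven]] door].

[[quarry [summer raven]] door]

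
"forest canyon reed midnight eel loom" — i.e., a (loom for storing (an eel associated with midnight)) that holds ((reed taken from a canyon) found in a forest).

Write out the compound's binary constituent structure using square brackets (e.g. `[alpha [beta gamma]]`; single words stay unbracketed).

At the top level: head "loom" (specifically "midnight eel loom"); modifier "forest canyon reed".
Inside "forest canyon reed": head "reed" (specifically "canyon reed"), modifier "forest".
Inside "canyon reed": head "reed", modifier "canyon".
Inside "midnight eel loom": head "loom", modifier "midnight eel".
Inside "midnight eel": head "eel", modifier "midnight".
Putting it together: [[forest [canyon reed]] [[midnight eel] loom]].

[[forest [canyon reed]] [[midnight eel] loom]]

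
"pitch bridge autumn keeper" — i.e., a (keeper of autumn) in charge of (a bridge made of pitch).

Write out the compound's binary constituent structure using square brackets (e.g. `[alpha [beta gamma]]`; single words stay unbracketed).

[[pitch bridge] [autumn keeper]]

Overall it is a kind of keeper (specifically "autumn keeper"); the modifier is "pitch bridge".
"pitch bridge" → head "bridge", modifier "pitch".
"autumn keeper" → head "keeper", modifier "autumn".
So the structure is [[pitch bridge] [autumn keeper]].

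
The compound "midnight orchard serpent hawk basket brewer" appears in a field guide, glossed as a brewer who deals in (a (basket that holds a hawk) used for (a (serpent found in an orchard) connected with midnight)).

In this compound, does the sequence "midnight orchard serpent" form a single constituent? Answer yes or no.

The paraphrase groups the words so that "midnight orchard serpent" is one unit: it corresponds to a single parenthesized sub-phrase.
The full structure is [[[midnight [orchard serpent]] [hawk basket]] brewer], in which [midnight orchard serpent] is a constituent.

yes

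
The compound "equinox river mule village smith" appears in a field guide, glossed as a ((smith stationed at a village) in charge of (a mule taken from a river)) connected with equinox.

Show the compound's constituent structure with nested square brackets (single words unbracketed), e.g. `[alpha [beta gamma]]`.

The outermost head in the paraphrase is "smith" (specifically "river mule village smith"), modified by "equinox".
Inside "river mule village smith": head "smith" (specifically "village smith"), modifier "river mule".
Inside "river mule": head "mule", modifier "river".
Inside "village smith": head "smith", modifier "village".
Putting it together: [equinox [[river mule] [village smith]]].

[equinox [[river mule] [village smith]]]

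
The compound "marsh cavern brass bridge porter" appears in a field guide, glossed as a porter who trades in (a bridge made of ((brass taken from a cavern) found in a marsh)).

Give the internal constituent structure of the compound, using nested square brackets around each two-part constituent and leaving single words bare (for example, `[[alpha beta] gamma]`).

Whole compound: head "porter", modifier "marsh cavern brass bridge".
Inside "marsh cavern brass bridge": head "bridge", modifier "marsh cavern brass".
Inside "marsh cavern brass": head "brass" (specifically "cavern brass"), modifier "marsh".
Inside "cavern brass": head "brass", modifier "cavern".
Putting it together: [[[marsh [cavern brass]] bridge] porter].

[[[marsh [cavern brass]] bridge] porter]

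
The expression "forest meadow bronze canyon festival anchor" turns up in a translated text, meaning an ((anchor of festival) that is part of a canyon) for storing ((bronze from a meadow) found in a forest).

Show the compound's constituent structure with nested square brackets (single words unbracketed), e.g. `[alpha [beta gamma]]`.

[[forest [meadow bronze]] [canyon [festival anchor]]]

At the top level: head "anchor" (specifically "canyon festival anchor"); modifier "forest meadow bronze".
Within "forest meadow bronze", the head is "bronze" (specifically "meadow bronze") and the modifier is "forest".
Within "meadow bronze", the head is "bronze" and the modifier is "meadow".
Within "canyon festival anchor", the head is "anchor" (specifically "festival anchor") and the modifier is "canyon".
Within "festival anchor", the head is "anchor" and the modifier is "festival".
So the structure is [[forest [meadow bronze]] [canyon [festival anchor]]].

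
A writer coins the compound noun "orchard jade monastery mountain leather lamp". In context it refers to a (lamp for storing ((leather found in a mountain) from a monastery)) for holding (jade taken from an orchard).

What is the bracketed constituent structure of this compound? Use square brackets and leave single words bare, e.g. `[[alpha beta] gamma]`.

[[orchard jade] [[monastery [mountain leather]] lamp]]

At the top level: head "lamp" (specifically "monastery mountain leather lamp"); modifier "orchard jade".
Within "orchard jade", the head is "jade" and the modifier is "orchard".
Within "monastery mountain leather lamp", the head is "lamp" and the modifier is "monastery mountain leather".
Within "monastery mountain leather", the head is "leather" (specifically "mountain leather") and the modifier is "monastery".
Within "mountain leather", the head is "leather" and the modifier is "mountain".
Assembled: [[orchard jade] [[monastery [mountain leather]] lamp]].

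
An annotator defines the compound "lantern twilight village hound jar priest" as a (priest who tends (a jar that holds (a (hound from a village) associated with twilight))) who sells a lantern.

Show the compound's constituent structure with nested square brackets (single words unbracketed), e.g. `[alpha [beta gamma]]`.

At the top level: head "priest" (specifically "twilight village hound jar priest"); modifier "lantern".
Inside "twilight village hound jar priest": head "priest", modifier "twilight village hound jar".
Inside "twilight village hound jar": head "jar", modifier "twilight village hound".
Inside "twilight village hound": head "hound" (specifically "village hound"), modifier "twilight".
Inside "village hound": head "hound", modifier "village".
Putting it together: [lantern [[[twilight [village hound]] jar] priest]].

[lantern [[[twilight [village hound]] jar] priest]]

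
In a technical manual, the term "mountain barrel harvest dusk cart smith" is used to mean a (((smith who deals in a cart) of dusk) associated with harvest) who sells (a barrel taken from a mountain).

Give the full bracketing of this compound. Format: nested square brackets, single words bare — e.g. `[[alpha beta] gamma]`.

[[mountain barrel] [harvest [dusk [cart smith]]]]

Whole compound: head "smith" (specifically "harvest dusk cart smith"), modifier "mountain barrel".
Inside "mountain barrel": head "barrel", modifier "mountain".
Inside "harvest dusk cart smith": head "smith" (specifically "dusk cart smith"), modifier "harvest".
Inside "dusk cart smith": head "smith" (specifically "cart smith"), modifier "dusk".
Inside "cart smith": head "smith", modifier "cart".
So the structure is [[mountain barrel] [harvest [dusk [cart smith]]]].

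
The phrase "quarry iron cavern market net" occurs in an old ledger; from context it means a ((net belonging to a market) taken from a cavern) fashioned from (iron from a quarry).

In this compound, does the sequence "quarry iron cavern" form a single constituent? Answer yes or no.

The top-level split is [quarry iron] [cavern market net]; the full structure is [[quarry iron] [cavern [market net]]].
"quarry iron cavern" straddles a constituent boundary, so it is not a single unit.

no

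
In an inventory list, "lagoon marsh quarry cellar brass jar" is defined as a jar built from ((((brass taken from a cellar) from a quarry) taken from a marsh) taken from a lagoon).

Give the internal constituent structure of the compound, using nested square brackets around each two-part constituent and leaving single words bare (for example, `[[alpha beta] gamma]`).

At the top level: head "jar"; modifier "lagoon marsh quarry cellar brass".
Inside "lagoon marsh quarry cellar brass": head "brass" (specifically "marsh quarry cellar brass"), modifier "lagoon".
Inside "marsh quarry cellar brass": head "brass" (specifically "quarry cellar brass"), modifier "marsh".
Inside "quarry cellar brass": head "brass" (specifically "cellar brass"), modifier "quarry".
Inside "cellar brass": head "brass", modifier "cellar".
So the structure is [[lagoon [marsh [quarry [cellar brass]]]] jar].

[[lagoon [marsh [quarry [cellar brass]]]] jar]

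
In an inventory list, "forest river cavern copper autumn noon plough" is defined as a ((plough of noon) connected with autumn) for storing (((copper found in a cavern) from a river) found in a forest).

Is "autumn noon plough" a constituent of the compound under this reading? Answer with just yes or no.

The paraphrase groups the words so that "autumn noon plough" is one unit: it corresponds to a single parenthesized sub-phrase.
The full structure is [[forest [river [cavern copper]]] [autumn [noon plough]]], in which [autumn noon plough] is a constituent.

yes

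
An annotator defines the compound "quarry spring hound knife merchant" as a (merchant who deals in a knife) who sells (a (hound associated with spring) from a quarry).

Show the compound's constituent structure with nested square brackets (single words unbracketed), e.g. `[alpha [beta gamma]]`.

The outermost head in the paraphrase is "merchant" (specifically "knife merchant"), modified by "quarry spring hound".
Within "quarry spring hound", the head is "hound" (specifically "spring hound") and the modifier is "quarry".
Within "spring hound", the head is "hound" and the modifier is "spring".
Within "knife merchant", the head is "merchant" and the modifier is "knife".
Assembled: [[quarry [spring hound]] [knife merchant]].

[[quarry [spring hound]] [knife merchant]]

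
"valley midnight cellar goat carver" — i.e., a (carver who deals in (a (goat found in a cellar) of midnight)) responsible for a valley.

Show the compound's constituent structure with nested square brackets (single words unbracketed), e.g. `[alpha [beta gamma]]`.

[valley [[midnight [cellar goat]] carver]]

At the top level: head "carver" (specifically "midnight cellar goat carver"); modifier "valley".
"midnight cellar goat carver" → head "carver", modifier "midnight cellar goat".
"midnight cellar goat" → head "goat" (specifically "cellar goat"), modifier "midnight".
"cellar goat" → head "goat", modifier "cellar".
Assembled: [valley [[midnight [cellar goat]] carver]].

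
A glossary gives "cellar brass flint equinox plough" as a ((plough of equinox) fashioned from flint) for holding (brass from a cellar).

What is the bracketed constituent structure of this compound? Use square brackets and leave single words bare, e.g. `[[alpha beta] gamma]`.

[[cellar brass] [flint [equinox plough]]]

Overall it is a kind of plough (specifically "flint equinox plough"); the modifier is "cellar brass".
Inside "cellar brass": head "brass", modifier "cellar".
Inside "flint equinox plough": head "plough" (specifically "equinox plough"), modifier "flint".
Inside "equinox plough": head "plough", modifier "equinox".
So the structure is [[cellar brass] [flint [equinox plough]]].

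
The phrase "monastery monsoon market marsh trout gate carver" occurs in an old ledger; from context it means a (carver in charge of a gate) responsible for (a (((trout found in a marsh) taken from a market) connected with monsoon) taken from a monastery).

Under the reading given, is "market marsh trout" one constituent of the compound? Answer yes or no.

yes

The paraphrase groups the words so that "market marsh trout" is one unit: it corresponds to a single parenthesized sub-phrase.
The full structure is [[monastery [monsoon [market [marsh trout]]]] [gate carver]], in which [market marsh trout] is a constituent.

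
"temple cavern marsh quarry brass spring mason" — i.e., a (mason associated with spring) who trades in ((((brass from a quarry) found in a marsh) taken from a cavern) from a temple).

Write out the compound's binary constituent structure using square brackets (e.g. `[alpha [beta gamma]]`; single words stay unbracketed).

[[temple [cavern [marsh [quarry brass]]]] [spring mason]]

At the top level: head "mason" (specifically "spring mason"); modifier "temple cavern marsh quarry brass".
"temple cavern marsh quarry brass" → head "brass" (specifically "cavern marsh quarry brass"), modifier "temple".
"cavern marsh quarry brass" → head "brass" (specifically "marsh quarry brass"), modifier "cavern".
"marsh quarry brass" → head "brass" (specifically "quarry brass"), modifier "marsh".
"quarry brass" → head "brass", modifier "quarry".
"spring mason" → head "mason", modifier "spring".
Putting it together: [[temple [cavern [marsh [quarry brass]]]] [spring mason]].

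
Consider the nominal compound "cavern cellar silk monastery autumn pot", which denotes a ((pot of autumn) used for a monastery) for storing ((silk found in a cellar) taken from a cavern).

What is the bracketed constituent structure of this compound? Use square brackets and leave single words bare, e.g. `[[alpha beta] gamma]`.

[[cavern [cellar silk]] [monastery [autumn pot]]]

The outermost head in the paraphrase is "pot" (specifically "monastery autumn pot"), modified by "cavern cellar silk".
Within "cavern cellar silk", the head is "silk" (specifically "cellar silk") and the modifier is "cavern".
Within "cellar silk", the head is "silk" and the modifier is "cellar".
Within "monastery autumn pot", the head is "pot" (specifically "autumn pot") and the modifier is "monastery".
Within "autumn pot", the head is "pot" and the modifier is "autumn".
Assembled: [[cavern [cellar silk]] [monastery [autumn pot]]].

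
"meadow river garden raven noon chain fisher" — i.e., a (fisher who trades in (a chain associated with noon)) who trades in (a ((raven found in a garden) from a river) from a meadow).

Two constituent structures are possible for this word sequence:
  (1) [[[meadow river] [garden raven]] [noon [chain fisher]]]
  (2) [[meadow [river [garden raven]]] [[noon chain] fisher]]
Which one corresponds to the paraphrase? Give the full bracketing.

[[meadow [river [garden raven]]] [[noon chain] fisher]]

The paraphrase's head is the "fisher" part ("noon chain fisher"); its modifier is "meadow river garden raven".
That top-level split, carried through the inner groups, gives [[meadow [river [garden raven]]] [[noon chain] fisher]].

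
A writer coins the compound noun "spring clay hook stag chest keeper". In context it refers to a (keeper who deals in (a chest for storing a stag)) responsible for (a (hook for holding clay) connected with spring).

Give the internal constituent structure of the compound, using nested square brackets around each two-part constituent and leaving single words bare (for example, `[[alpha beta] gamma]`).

[[spring [clay hook]] [[stag chest] keeper]]

At the top level: head "keeper" (specifically "stag chest keeper"); modifier "spring clay hook".
"spring clay hook" → head "hook" (specifically "clay hook"), modifier "spring".
"clay hook" → head "hook", modifier "clay".
"stag chest keeper" → head "keeper", modifier "stag chest".
"stag chest" → head "chest", modifier "stag".
So the structure is [[spring [clay hook]] [[stag chest] keeper]].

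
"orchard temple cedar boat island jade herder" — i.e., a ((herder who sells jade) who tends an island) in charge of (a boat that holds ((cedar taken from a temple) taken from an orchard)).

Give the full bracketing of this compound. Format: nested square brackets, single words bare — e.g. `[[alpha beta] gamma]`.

Overall it is a kind of herder (specifically "island jade herder"); the modifier is "orchard temple cedar boat".
Within "orchard temple cedar boat", the head is "boat" and the modifier is "orchard temple cedar".
Within "orchard temple cedar", the head is "cedar" (specifically "temple cedar") and the modifier is "orchard".
Within "temple cedar", the head is "cedar" and the modifier is "temple".
Within "island jade herder", the head is "herder" (specifically "jade herder") and the modifier is "island".
Within "jade herder", the head is "herder" and the modifier is "jade".
Assembled: [[[orchard [temple cedar]] boat] [island [jade herder]]].

[[[orchard [temple cedar]] boat] [island [jade herder]]]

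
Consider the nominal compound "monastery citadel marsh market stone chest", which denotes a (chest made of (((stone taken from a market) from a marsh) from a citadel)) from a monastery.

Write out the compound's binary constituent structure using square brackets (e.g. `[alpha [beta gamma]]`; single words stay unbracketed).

[monastery [[citadel [marsh [market stone]]] chest]]

The outermost head in the paraphrase is "chest" (specifically "citadel marsh market stone chest"), modified by "monastery".
Within "citadel marsh market stone chest", the head is "chest" and the modifier is "citadel marsh market stone".
Within "citadel marsh market stone", the head is "stone" (specifically "marsh market stone") and the modifier is "citadel".
Within "marsh market stone", the head is "stone" (specifically "market stone") and the modifier is "marsh".
Within "market stone", the head is "stone" and the modifier is "market".
Putting it together: [monastery [[citadel [marsh [market stone]]] chest]].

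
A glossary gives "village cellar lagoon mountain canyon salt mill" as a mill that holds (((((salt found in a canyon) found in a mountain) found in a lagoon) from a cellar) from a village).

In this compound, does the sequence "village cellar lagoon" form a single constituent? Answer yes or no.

no

The top-level split is [village cellar lagoon mountain canyon salt] [mill]; the full structure is [[village [cellar [lagoon [mountain [canyon salt]]]]] mill].
"village cellar lagoon" straddles a constituent boundary, so it is not a single unit.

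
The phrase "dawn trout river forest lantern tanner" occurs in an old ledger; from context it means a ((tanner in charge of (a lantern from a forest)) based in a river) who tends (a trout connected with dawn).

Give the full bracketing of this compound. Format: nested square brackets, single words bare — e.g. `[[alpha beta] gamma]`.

The outermost head in the paraphrase is "tanner" (specifically "river forest lantern tanner"), modified by "dawn trout".
"dawn trout" → head "trout", modifier "dawn".
"river forest lantern tanner" → head "tanner" (specifically "forest lantern tanner"), modifier "river".
"forest lantern tanner" → head "tanner", modifier "forest lantern".
"forest lantern" → head "lantern", modifier "forest".
Putting it together: [[dawn trout] [river [[forest lantern] tanner]]].

[[dawn trout] [river [[forest lantern] tanner]]]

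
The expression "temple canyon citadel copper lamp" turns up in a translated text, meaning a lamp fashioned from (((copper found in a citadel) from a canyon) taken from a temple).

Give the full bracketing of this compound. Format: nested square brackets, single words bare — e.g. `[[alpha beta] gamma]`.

Whole compound: head "lamp", modifier "temple canyon citadel copper".
"temple canyon citadel copper" → head "copper" (specifically "canyon citadel copper"), modifier "temple".
"canyon citadel copper" → head "copper" (specifically "citadel copper"), modifier "canyon".
"citadel copper" → head "copper", modifier "citadel".
Assembled: [[temple [canyon [citadel copper]]] lamp].

[[temple [canyon [citadel copper]]] lamp]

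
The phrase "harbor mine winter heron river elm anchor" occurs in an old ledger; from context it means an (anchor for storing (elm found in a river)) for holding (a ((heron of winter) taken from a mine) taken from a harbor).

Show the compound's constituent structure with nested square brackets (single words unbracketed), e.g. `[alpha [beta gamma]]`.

[[harbor [mine [winter heron]]] [[river elm] anchor]]

At the top level: head "anchor" (specifically "river elm anchor"); modifier "harbor mine winter heron".
Within "harbor mine winter heron", the head is "heron" (specifically "mine winter heron") and the modifier is "harbor".
Within "mine winter heron", the head is "heron" (specifically "winter heron") and the modifier is "mine".
Within "winter heron", the head is "heron" and the modifier is "winter".
Within "river elm anchor", the head is "anchor" and the modifier is "river elm".
Within "river elm", the head is "elm" and the modifier is "river".
Putting it together: [[harbor [mine [winter heron]]] [[river elm] anchor]].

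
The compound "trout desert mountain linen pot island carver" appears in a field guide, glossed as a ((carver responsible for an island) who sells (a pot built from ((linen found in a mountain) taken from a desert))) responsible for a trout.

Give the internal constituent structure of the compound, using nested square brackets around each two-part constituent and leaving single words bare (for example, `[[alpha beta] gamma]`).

Whole compound: head "carver" (specifically "desert mountain linen pot island carver"), modifier "trout".
Inside "desert mountain linen pot island carver": head "carver" (specifically "island carver"), modifier "desert mountain linen pot".
Inside "desert mountain linen pot": head "pot", modifier "desert mountain linen".
Inside "desert mountain linen": head "linen" (specifically "mountain linen"), modifier "desert".
Inside "mountain linen": head "linen", modifier "mountain".
Inside "island carver": head "carver", modifier "island".
Putting it together: [trout [[[desert [mountain linen]] pot] [island carver]]].

[trout [[[desert [mountain linen]] pot] [island carver]]]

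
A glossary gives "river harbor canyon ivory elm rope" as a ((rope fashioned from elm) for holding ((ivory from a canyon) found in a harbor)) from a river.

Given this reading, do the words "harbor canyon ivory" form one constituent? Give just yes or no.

yes

The paraphrase groups the words so that "harbor canyon ivory" is one unit: it corresponds to a single parenthesized sub-phrase.
The full structure is [river [[harbor [canyon ivory]] [elm rope]]], in which [harbor canyon ivory] is a constituent.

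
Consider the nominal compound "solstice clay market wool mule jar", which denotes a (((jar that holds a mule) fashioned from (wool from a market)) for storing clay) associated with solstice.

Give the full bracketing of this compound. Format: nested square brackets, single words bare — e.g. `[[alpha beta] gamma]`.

Whole compound: head "jar" (specifically "clay market wool mule jar"), modifier "solstice".
Within "clay market wool mule jar", the head is "jar" (specifically "market wool mule jar") and the modifier is "clay".
Within "market wool mule jar", the head is "jar" (specifically "mule jar") and the modifier is "market wool".
Within "market wool", the head is "wool" and the modifier is "market".
Within "mule jar", the head is "jar" and the modifier is "mule".
Putting it together: [solstice [clay [[market wool] [mule jar]]]].

[solstice [clay [[market wool] [mule jar]]]]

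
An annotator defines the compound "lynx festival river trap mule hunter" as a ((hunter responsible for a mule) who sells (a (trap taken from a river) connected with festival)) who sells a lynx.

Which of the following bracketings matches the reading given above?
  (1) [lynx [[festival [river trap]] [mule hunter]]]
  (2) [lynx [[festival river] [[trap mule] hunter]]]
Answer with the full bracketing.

[lynx [[festival [river trap]] [mule hunter]]]

The paraphrase's head is the "hunter" part ("festival river trap mule hunter"); its modifier is "lynx".
That top-level split, carried through the inner groups, gives [lynx [[festival [river trap]] [mule hunter]]].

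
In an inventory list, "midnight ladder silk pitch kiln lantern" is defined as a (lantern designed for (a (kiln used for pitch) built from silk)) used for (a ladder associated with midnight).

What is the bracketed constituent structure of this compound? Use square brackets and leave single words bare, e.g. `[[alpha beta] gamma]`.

[[midnight ladder] [[silk [pitch kiln]] lantern]]

Overall it is a kind of lantern (specifically "silk pitch kiln lantern"); the modifier is "midnight ladder".
Within "midnight ladder", the head is "ladder" and the modifier is "midnight".
Within "silk pitch kiln lantern", the head is "lantern" and the modifier is "silk pitch kiln".
Within "silk pitch kiln", the head is "kiln" (specifically "pitch kiln") and the modifier is "silk".
Within "pitch kiln", the head is "kiln" and the modifier is "pitch".
Putting it together: [[midnight ladder] [[silk [pitch kiln]] lantern]].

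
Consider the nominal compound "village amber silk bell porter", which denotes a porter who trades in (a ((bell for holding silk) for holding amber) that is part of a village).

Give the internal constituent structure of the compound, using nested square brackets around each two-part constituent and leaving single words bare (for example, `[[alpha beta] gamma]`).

At the top level: head "porter"; modifier "village amber silk bell".
"village amber silk bell" → head "bell" (specifically "amber silk bell"), modifier "village".
"amber silk bell" → head "bell" (specifically "silk bell"), modifier "amber".
"silk bell" → head "bell", modifier "silk".
Assembled: [[village [amber [silk bell]]] porter].

[[village [amber [silk bell]]] porter]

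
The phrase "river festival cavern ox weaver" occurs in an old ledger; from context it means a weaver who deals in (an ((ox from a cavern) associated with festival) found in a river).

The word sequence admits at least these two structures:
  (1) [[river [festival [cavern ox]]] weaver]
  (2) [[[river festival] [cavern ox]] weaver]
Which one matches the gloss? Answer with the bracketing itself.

The paraphrase's head is the "weaver" part ("weaver"); its modifier is "river festival cavern ox".
That top-level split, carried through the inner groups, gives [[river [festival [cavern ox]]] weaver].

[[river [festival [cavern ox]]] weaver]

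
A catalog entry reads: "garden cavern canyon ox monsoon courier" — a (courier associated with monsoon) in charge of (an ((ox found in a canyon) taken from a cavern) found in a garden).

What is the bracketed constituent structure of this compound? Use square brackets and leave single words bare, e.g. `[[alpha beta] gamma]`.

Overall it is a kind of courier (specifically "monsoon courier"); the modifier is "garden cavern canyon ox".
Inside "garden cavern canyon ox": head "ox" (specifically "cavern canyon ox"), modifier "garden".
Inside "cavern canyon ox": head "ox" (specifically "canyon ox"), modifier "cavern".
Inside "canyon ox": head "ox", modifier "canyon".
Inside "monsoon courier": head "courier", modifier "monsoon".
Putting it together: [[garden [cavern [canyon ox]]] [monsoon courier]].

[[garden [cavern [canyon ox]]] [monsoon courier]]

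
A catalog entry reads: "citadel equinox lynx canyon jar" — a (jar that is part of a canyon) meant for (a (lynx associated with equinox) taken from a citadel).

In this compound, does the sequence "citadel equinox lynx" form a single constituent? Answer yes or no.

The paraphrase groups the words so that "citadel equinox lynx" is one unit: it corresponds to a single parenthesized sub-phrase.
The full structure is [[citadel [equinox lynx]] [canyon jar]], in which [citadel equinox lynx] is a constituent.

yes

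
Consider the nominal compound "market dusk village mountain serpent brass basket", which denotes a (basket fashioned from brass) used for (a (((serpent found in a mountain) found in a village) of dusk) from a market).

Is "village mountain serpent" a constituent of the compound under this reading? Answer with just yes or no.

The paraphrase groups the words so that "village mountain serpent" is one unit: it corresponds to a single parenthesized sub-phrase.
The full structure is [[market [dusk [village [mountain serpent]]]] [brass basket]], in which [village mountain serpent] is a constituent.

yes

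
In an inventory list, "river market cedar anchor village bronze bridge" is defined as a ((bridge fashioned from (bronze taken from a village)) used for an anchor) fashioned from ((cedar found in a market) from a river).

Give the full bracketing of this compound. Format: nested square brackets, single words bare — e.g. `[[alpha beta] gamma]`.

[[river [market cedar]] [anchor [[village bronze] bridge]]]

At the top level: head "bridge" (specifically "anchor village bronze bridge"); modifier "river market cedar".
Inside "river market cedar": head "cedar" (specifically "market cedar"), modifier "river".
Inside "market cedar": head "cedar", modifier "market".
Inside "anchor village bronze bridge": head "bridge" (specifically "village bronze bridge"), modifier "anchor".
Inside "village bronze bridge": head "bridge", modifier "village bronze".
Inside "village bronze": head "bronze", modifier "village".
Assembled: [[river [market cedar]] [anchor [[village bronze] bridge]]].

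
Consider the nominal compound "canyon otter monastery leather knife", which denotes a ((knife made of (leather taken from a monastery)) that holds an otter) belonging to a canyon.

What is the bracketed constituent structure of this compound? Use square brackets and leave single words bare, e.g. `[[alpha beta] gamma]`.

The outermost head in the paraphrase is "knife" (specifically "otter monastery leather knife"), modified by "canyon".
Inside "otter monastery leather knife": head "knife" (specifically "monastery leather knife"), modifier "otter".
Inside "monastery leather knife": head "knife", modifier "monastery leather".
Inside "monastery leather": head "leather", modifier "monastery".
So the structure is [canyon [otter [[monastery leather] knife]]].

[canyon [otter [[monastery leather] knife]]]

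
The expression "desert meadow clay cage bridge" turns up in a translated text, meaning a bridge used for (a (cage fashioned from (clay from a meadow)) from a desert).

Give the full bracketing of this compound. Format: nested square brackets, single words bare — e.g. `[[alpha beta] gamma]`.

[[desert [[meadow clay] cage]] bridge]

Overall it is a kind of bridge; the modifier is "desert meadow clay cage".
Inside "desert meadow clay cage": head "cage" (specifically "meadow clay cage"), modifier "desert".
Inside "meadow clay cage": head "cage", modifier "meadow clay".
Inside "meadow clay": head "clay", modifier "meadow".
So the structure is [[desert [[meadow clay] cage]] bridge].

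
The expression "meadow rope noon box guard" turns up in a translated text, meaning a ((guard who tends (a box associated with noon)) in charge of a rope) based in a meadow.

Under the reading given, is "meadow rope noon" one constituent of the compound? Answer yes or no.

The top-level split is [meadow] [rope noon box guard]; the full structure is [meadow [rope [[noon box] guard]]].
"meadow rope noon" straddles a constituent boundary, so it is not a single unit.

no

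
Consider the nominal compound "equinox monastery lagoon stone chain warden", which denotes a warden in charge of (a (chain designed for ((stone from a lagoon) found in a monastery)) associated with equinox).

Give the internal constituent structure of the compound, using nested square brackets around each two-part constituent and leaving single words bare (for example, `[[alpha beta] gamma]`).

The outermost head in the paraphrase is "warden", modified by "equinox monastery lagoon stone chain".
"equinox monastery lagoon stone chain" → head "chain" (specifically "monastery lagoon stone chain"), modifier "equinox".
"monastery lagoon stone chain" → head "chain", modifier "monastery lagoon stone".
"monastery lagoon stone" → head "stone" (specifically "lagoon stone"), modifier "monastery".
"lagoon stone" → head "stone", modifier "lagoon".
Putting it together: [[equinox [[monastery [lagoon stone]] chain]] warden].

[[equinox [[monastery [lagoon stone]] chain]] warden]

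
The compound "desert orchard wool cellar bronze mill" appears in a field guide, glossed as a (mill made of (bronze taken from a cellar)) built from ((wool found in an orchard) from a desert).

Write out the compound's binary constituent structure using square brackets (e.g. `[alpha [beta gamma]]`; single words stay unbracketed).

Whole compound: head "mill" (specifically "cellar bronze mill"), modifier "desert orchard wool".
Inside "desert orchard wool": head "wool" (specifically "orchard wool"), modifier "desert".
Inside "orchard wool": head "wool", modifier "orchard".
Inside "cellar bronze mill": head "mill", modifier "cellar bronze".
Inside "cellar bronze": head "bronze", modifier "cellar".
Assembled: [[desert [orchard wool]] [[cellar bronze] mill]].

[[desert [orchard wool]] [[cellar bronze] mill]]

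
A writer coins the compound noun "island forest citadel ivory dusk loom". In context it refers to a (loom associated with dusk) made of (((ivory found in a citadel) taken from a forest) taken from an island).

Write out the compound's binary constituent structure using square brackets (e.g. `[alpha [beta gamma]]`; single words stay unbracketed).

The outermost head in the paraphrase is "loom" (specifically "dusk loom"), modified by "island forest citadel ivory".
Inside "island forest citadel ivory": head "ivory" (specifically "forest citadel ivory"), modifier "island".
Inside "forest citadel ivory": head "ivory" (specifically "citadel ivory"), modifier "forest".
Inside "citadel ivory": head "ivory", modifier "citadel".
Inside "dusk loom": head "loom", modifier "dusk".
Putting it together: [[island [forest [citadel ivory]]] [dusk loom]].

[[island [forest [citadel ivory]]] [dusk loom]]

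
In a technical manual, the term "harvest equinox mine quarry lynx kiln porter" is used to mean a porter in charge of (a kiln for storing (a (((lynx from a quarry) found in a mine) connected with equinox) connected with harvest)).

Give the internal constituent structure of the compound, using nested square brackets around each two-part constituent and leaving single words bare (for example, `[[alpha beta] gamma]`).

[[[harvest [equinox [mine [quarry lynx]]]] kiln] porter]

At the top level: head "porter"; modifier "harvest equinox mine quarry lynx kiln".
"harvest equinox mine quarry lynx kiln" → head "kiln", modifier "harvest equinox mine quarry lynx".
"harvest equinox mine quarry lynx" → head "lynx" (specifically "equinox mine quarry lynx"), modifier "harvest".
"equinox mine quarry lynx" → head "lynx" (specifically "mine quarry lynx"), modifier "equinox".
"mine quarry lynx" → head "lynx" (specifically "quarry lynx"), modifier "mine".
"quarry lynx" → head "lynx", modifier "quarry".
So the structure is [[[harvest [equinox [mine [quarry lynx]]]] kiln] porter].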